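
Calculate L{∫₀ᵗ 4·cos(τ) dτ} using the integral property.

L{∫₀ᵗ f(τ)dτ} = F(s)/s with F(s) = 4s/(s² + 1), so the result is (4s/(s² + 1))/s = 4/(s² + 1)

Final answer: 4/(s² + 1)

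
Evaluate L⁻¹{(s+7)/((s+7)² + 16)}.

Using frequency shift: L⁻¹{(s-a)/((s-a)² + b²)} = e^(at)cos(bt). Here a=-7, b=4

Final answer: e^(-7t)·cos(4t)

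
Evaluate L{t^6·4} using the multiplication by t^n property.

L{4} = 4/s. d^1/ds^1[1/s] = -1/s². d^2/ds^2[1/s] = 2/s^3. d^3/ds^3[1/s] = -6/s^4. d^4/ds^4[1/s] = 24/s^5. d^5/ds^5[1/s] = -120/s^6. d^6/ds^6[1/s] = 720/s^7. So L{t^6} = (-1)^{6}·720/s^7 = 720/s^7. Then L{t^6·4} = 4·720/s^7 = 2880/s^7

Final answer: 2880/s^7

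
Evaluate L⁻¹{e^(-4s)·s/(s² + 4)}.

L⁻¹{s/(s² + 4)} = cos(2t). By the time shift theorem, L⁻¹{e^(-as)F(s)} = u(t-a)f(t-a) with a=4, so L⁻¹{e^(-4s)·s/(s² + 4)} = u(t-4)·cos(2(t-4))

Final answer: u(t-4)·cos(2(t-4))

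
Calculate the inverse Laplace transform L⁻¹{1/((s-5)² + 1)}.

Using frequency shift, L⁻¹{1/((s-5)² + 1)} = e^(5t)·sin(t)

Final answer: e^(5t)·sin(t)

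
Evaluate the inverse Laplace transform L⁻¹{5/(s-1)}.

L⁻¹{1/(s-a)} = e^(at), so L⁻¹{1/(s-1)} = e^t, and L⁻¹{5/(s-1)} = 5·e^t

Final answer: 5·e^t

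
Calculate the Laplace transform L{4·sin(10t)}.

L{sin(ωt)} = ω/(s² + ω²), so L{sin(10t)} = 10/(s² + 100). Then L{4·sin(10t)} = 4·10/(s² + 100) = 40/(s² + 100)

Final answer: 40/(s² + 100)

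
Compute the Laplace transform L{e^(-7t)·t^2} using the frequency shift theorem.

L{e^(at)·t^n} = n!/(s-a)^(n+1), so L{e^(-7t)·t^2} = 2/(s+7)^3

Final answer: 2/(s+7)^3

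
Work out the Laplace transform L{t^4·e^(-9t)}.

L{t^n·e^(at)} = n!/(s-a)^(n+1), so L{t^4·e^(-9t)} = 24/(s+9)^5

Final answer: 24/(s+9)^5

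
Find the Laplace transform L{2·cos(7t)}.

L{cos(ωt)} = s/(s² + ω²), so L{cos(7t)} = s/(s² + 49). Then L{2·cos(7t)} = 2·s/(s² + 49) = 2s/(s² + 49)

Final answer: 2s/(s² + 49)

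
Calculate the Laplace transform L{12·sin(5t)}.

L{sin(ωt)} = ω/(s² + ω²), so L{sin(5t)} = 5/(s² + 25). Then L{12·sin(5t)} = 12·5/(s² + 25) = 60/(s² + 25)

Final answer: 60/(s² + 25)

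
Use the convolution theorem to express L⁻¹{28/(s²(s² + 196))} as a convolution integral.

28/(s²(s² + 196)) = (1/s²)·(28/(s² + 196)) = L{t}·L{2·sin(14t)}. So f(t) = t*(2·sin(14t)) = ∫₀ᵗ 2τ·sin(14(t-τ)) dτ

Final answer: ∫₀ᵗ 2τ·sin(14(t-τ)) dτ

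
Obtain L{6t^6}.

L{t^n} = n!/s^(n+1). So L{6t^6} = 6·6!/s^7 = 4320/s^7

Final answer: 4320/s^7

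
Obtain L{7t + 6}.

L{7t + 6} = 7·L{t} + 6·L{1} = 7/s² + 6/s

Final answer: 7/s² + 6/s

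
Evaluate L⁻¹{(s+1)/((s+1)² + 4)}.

Using frequency shift: L⁻¹{(s-a)/((s-a)² + b²)} = e^(at)cos(bt). Here a=-1, b=2

Final answer: e^(-t)·cos(2t)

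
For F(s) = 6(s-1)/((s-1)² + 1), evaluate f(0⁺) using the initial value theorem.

f(0⁺) = lim_{s→∞} sF(s) = lim_{s→∞} 6s(s-1)/((s-1)² + 1) = 6

Final answer: 6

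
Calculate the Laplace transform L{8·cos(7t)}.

L{cos(ωt)} = s/(s² + ω²), so L{cos(7t)} = s/(s² + 49). Then L{8·cos(7t)} = 8·s/(s² + 49) = 8s/(s² + 49)

Final answer: 8s/(s² + 49)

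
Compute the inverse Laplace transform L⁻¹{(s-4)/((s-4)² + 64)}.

Using frequency shift, L⁻¹{(s-4)/((s-4)² + 64)} = e^(4t)·cos(8t)

Final answer: e^(4t)·cos(8t)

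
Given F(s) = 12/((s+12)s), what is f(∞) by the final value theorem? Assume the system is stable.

f(∞) = lim_{s→0} sF(s) = lim_{s→0} 12/(s+12) = 1

Final answer: 1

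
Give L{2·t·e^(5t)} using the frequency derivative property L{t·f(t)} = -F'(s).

L{e^(5t)} = 1/(s-5). By frequency derivative: L{t·e^(5t)} = -d/ds[1/(s-5)] = -(-1)/(s-5)² = 1/(s-5)². Then L{2·t·e^(5t)} = 2·1/(s-5)² = 2/(s-5)²

Final answer: 2/(s-5)²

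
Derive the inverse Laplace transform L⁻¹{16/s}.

L⁻¹{c/s} = c, so L⁻¹{16/s} = 16

Final answer: 16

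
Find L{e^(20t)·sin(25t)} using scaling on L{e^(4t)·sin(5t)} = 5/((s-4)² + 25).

Scaling with a=5: L{e^(20t)·sin(25t)} = (1/5) · 5/((s/5-4)² + 25). Simplifying: 25/((s-20)² + 625)

Final answer: 25/((s-20)² + 625)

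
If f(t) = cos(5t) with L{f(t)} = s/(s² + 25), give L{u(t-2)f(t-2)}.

Time shift theorem: L{u(t-a)f(t-a)} = e^(-as)F(s). Here a=2, F(s) = s/(s² + 25), so L{u(t-2)f(t-2)} = e^(-2s)·s/(s² + 25)

Final answer: e^(-2s)·s/(s² + 25)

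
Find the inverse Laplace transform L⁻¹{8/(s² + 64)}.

L⁻¹{8/(s² + 64)} = sin(8t)

Final answer: sin(8t)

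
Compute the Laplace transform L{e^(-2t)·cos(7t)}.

L{e^(at)·cos(ωt)} = (s-a)/((s-a)² + ω²), so L{e^(-2t)·cos(7t)} = (s+2)/((s+2)² + 49)

Final answer: (s+2)/((s+2)² + 49)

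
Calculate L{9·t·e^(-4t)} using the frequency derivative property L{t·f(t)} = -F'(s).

L{e^(-4t)} = 1/(s+4). By frequency derivative: L{t·e^(-4t)} = -d/ds[1/(s+4)] = -(-1)/(s+4)² = 1/(s+4)². Then L{9·t·e^(-4t)} = 9·1/(s+4)² = 9/(s+4)²

Final answer: 9/(s+4)²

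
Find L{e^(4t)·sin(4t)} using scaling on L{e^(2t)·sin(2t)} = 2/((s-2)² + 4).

Scaling with a=2: L{e^(4t)·sin(4t)} = (1/2) · 2/((s/2-2)² + 4). Simplifying: 4/((s-4)² + 16)

Final answer: 4/((s-4)² + 16)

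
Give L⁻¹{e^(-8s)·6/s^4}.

L⁻¹{6/s^4} = t^3. By the time shift theorem, L⁻¹{e^(-as)F(s)} = u(t-a)f(t-a) with a=8, so L⁻¹{e^(-8s)·6/s^4} = u(t-8)·(t-8)^3

Final answer: u(t-8)·(t-8)^3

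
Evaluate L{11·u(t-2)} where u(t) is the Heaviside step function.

L{u(t-a)} = e^(-as)/s. Here a=2, so L{u(t-2)} = e^(-2s)/s, and L{11·u(t-2)} = 11·e^(-2s)/s

Final answer: 11·e^(-2s)/s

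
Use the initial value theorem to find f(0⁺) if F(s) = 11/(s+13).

f(0⁺) = lim_{s→∞} s·11/(s+13) = lim_{s→∞} 11s/(s+13) = 11

Final answer: 11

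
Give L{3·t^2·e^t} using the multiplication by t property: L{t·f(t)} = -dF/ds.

Using L{t^n·e^(at)} = n!/(s-a)^(n+1), L{t^2·e^t} = 2/(s-1)^3, so L{3·t^2·e^t} = 3·2/(s-1)^3 = 6/(s-1)^3

Final answer: 6/(s-1)^3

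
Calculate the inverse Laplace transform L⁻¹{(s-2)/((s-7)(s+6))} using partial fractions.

Using partial fractions, f(t) = (5e^(7t) + 8e^(-6t))/13

Final answer: (5e^(7t) + 8e^(-6t))/13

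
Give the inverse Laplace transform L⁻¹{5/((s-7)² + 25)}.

Using frequency shift, L⁻¹{5/((s-7)² + 25)} = e^(7t)·sin(5t)

Final answer: e^(7t)·sin(5t)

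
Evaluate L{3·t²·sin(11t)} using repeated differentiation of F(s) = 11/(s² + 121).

F(s) = 11/(s² + 121). F'(s) = -22s/(s² + 121)². F''(s) = -22(121 - 3s²)/(s² + 121)³ = (66s² - 2662)/(s² + 121)³. So L{t²·sin(11t)} = (-1)² F''(s) = (66s² - 2662)/(s² + 121)³. Then L{3·t²·sin(11t)} = 3·(66s² - 2662)/(s² + 121)³ = (198s² - 7986)/(s² + 121)³

Final answer: (198s² - 7986)/(s² + 121)³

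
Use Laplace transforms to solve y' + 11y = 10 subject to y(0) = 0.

sY + 11Y = 10/s. Y = 10/(s(s+11)). Partial fractions: Y = 10/11/s - 10/11/(s+11)

Final answer: y(t) = 10/11(1 - e^(-11t))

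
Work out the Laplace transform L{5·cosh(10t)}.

L{cosh(ωt)} = s/(s² - ω²), so L{cosh(10t)} = s/(s² - 100). Then L{5·cosh(10t)} = 5·s/(s² - 100) = 5s/(s² - 100)

Final answer: 5s/(s² - 100)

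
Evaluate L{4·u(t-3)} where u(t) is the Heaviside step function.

L{u(t-a)} = e^(-as)/s. Here a=3, so L{u(t-3)} = e^(-3s)/s, and L{4·u(t-3)} = 4·e^(-3s)/s

Final answer: 4·e^(-3s)/s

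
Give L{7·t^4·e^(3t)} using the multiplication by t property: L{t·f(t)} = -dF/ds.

Using L{t^n·e^(at)} = n!/(s-a)^(n+1), L{t^4·e^(3t)} = 24/(s-3)^5, so L{7·t^4·e^(3t)} = 7·24/(s-3)^5 = 168/(s-3)^5

Final answer: 168/(s-3)^5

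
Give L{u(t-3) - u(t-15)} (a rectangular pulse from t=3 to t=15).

L{u(t-a)} = e^(-as)/s. L{u(t-3) - u(t-15)} = (e^(-3s) - e^(-15s))/s

Final answer: (e^(-3s) - e^(-15s))/s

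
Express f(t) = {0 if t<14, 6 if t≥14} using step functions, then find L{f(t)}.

f(t) = 6·u(t-14). L{u(t-14)} = e^(-14s)/s, so L{f(t)} = 6·e^(-14s)/s

Final answer: 6·e^(-14s)/s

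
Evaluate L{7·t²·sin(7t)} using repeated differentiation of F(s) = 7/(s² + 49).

F(s) = 7/(s² + 49). F'(s) = -14s/(s² + 49)². F''(s) = -14(49 - 3s²)/(s² + 49)³ = (42s² - 686)/(s² + 49)³. So L{t²·sin(7t)} = (-1)² F''(s) = (42s² - 686)/(s² + 49)³. Then L{7·t²·sin(7t)} = 7·(42s² - 686)/(s² + 49)³ = (294s² - 4802)/(s² + 49)³

Final answer: (294s² - 4802)/(s² + 49)³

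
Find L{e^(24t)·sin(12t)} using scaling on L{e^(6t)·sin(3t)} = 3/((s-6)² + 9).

Scaling with a=4: L{e^(24t)·sin(12t)} = (1/4) · 3/((s/4-6)² + 9). Simplifying: 12/((s-24)² + 144)

Final answer: 12/((s-24)² + 144)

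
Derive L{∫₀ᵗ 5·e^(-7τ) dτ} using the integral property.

L{∫₀ᵗ f(τ)dτ} = F(s)/s with F(s) = 5/(s+7), so L{∫₀ᵗ 5·e^(-7τ) dτ} = 5/(s(s+7))

Final answer: 5/(s(s+7))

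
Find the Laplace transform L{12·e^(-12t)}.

L{e^(at)} = 1/(s-a), so L{e^(-12t)} = 1/(s+12). Then L{12·e^(-12t)} = 12/(s+12)

Final answer: 12/(s+12)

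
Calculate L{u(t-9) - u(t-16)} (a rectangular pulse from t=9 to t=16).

L{u(t-a)} = e^(-as)/s. L{u(t-9) - u(t-16)} = (e^(-9s) - e^(-16s))/s

Final answer: (e^(-9s) - e^(-16s))/s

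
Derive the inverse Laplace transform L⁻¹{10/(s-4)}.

L⁻¹{1/(s-a)} = e^(at), so L⁻¹{1/(s-4)} = e^(4t), and L⁻¹{10/(s-4)} = 10·e^(4t)

Final answer: 10·e^(4t)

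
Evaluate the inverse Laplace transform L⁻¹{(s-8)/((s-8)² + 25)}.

Using frequency shift, L⁻¹{(s-8)/((s-8)² + 25)} = e^(8t)·cos(5t)

Final answer: e^(8t)·cos(5t)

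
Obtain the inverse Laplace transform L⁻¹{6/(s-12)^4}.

L⁻¹{n!/(s-a)^(n+1)} = t^n·e^(at), so L⁻¹{6/(s-12)^4} = t^3·e^(12t)

Final answer: t^3·e^(12t)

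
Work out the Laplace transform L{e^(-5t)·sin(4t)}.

L{e^(at)·sin(ωt)} = ω/((s-a)² + ω²), so L{e^(-5t)·sin(4t)} = 4/((s+5)² + 16)

Final answer: 4/((s+5)² + 16)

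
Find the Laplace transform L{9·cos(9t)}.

L{cos(ωt)} = s/(s² + ω²), so L{cos(9t)} = s/(s² + 81). Then L{9·cos(9t)} = 9·s/(s² + 81) = 9s/(s² + 81)

Final answer: 9s/(s² + 81)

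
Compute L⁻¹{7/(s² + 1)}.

This is the form c·a/(s² + a²) with a = 1, c = 7. L⁻¹ = 7·sin(t)

Final answer: 7·sin(t)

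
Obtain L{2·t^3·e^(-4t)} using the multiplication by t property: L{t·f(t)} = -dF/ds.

Using L{t^n·e^(at)} = n!/(s-a)^(n+1), L{t^3·e^(-4t)} = 6/(s+4)^4, so L{2·t^3·e^(-4t)} = 2·6/(s+4)^4 = 12/(s+4)^4

Final answer: 12/(s+4)^4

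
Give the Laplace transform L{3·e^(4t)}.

L{e^(at)} = 1/(s-a), so L{e^(4t)} = 1/(s-4). Then L{3·e^(4t)} = 3/(s-4)

Final answer: 3/(s-4)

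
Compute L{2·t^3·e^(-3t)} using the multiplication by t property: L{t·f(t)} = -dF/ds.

Using L{t^n·e^(at)} = n!/(s-a)^(n+1), L{t^3·e^(-3t)} = 6/(s+3)^4, so L{2·t^3·e^(-3t)} = 2·6/(s+3)^4 = 12/(s+3)^4

Final answer: 12/(s+3)^4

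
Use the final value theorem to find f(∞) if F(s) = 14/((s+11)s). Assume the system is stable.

f(∞) = lim_{s→0} sF(s) = lim_{s→0} 14/(s+11) = 14/11

Final answer: 14/11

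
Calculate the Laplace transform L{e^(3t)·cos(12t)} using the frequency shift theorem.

Frequency shift: L{e^(at)f(t)} = F(s-a). L{e^(3t)·cos(12t)} = (s-3)/((s-3)² + 144)

Final answer: (s-3)/((s-3)² + 144)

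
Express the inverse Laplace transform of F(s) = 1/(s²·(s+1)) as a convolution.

1/(s²·(s+1)) = (1/s^2)·(1/(s+1)) = L{t}·L{e^(-t)}. So f(t) = t*e^(-t) = ∫₀ᵗ τ·e^(-(t-τ)) dτ

Final answer: ∫₀ᵗ τ·e^(-(t-τ)) dτ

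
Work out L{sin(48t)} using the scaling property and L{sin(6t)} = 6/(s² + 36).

Using L{f(at)} = (1/a)F(s/a) with a=8: L{sin(48t)} = (1/8) · 6/((s/8)² + 36) = (1/8) · 6·64/(s² + 2304) = 48/(s² + 2304)

Final answer: 48/(s² + 2304)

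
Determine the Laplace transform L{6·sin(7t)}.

L{sin(ωt)} = ω/(s² + ω²), so L{sin(7t)} = 7/(s² + 49). Then L{6·sin(7t)} = 6·7/(s² + 49) = 42/(s² + 49)

Final answer: 42/(s² + 49)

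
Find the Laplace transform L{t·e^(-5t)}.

L{t^n·e^(at)} = n!/(s-a)^(n+1), so L{t·e^(-5t)} = 1/(s+5)^2

Final answer: 1/(s+5)^2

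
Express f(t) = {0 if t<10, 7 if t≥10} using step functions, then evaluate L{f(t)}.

f(t) = 7·u(t-10). L{u(t-10)} = e^(-10s)/s, so L{f(t)} = 7·e^(-10s)/s

Final answer: 7·e^(-10s)/s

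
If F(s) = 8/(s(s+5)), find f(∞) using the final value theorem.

f(∞) = lim_{s→0} s·8/(s(s+5)) = lim_{s→0} 8/(s+5) = 8/5 = 8/5

Final answer: 8/5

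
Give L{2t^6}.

L{t^n} = n!/s^(n+1). So L{2t^6} = 2·6!/s^7 = 1440/s^7

Final answer: 1440/s^7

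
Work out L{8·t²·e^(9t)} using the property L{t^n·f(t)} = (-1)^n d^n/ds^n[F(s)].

L{e^(9t)} = 1/(s-9). d/ds[1/(s-9)] = -1/(s-9)². d²/ds²[1/(s-9)] = 2/(s-9)³. So L{t²·e^(9t)} = (-1)² · 2/(s-9)³ = 2/(s-9)³. Then L{8·t²·e^(9t)} = 8·2/(s-9)³ = 16/(s-9)³

Final answer: 16/(s-9)³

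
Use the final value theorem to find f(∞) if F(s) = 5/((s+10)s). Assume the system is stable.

f(∞) = lim_{s→0} sF(s) = lim_{s→0} 5/(s+10) = 1/2

Final answer: 1/2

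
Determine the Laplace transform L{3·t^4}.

L{t^n} = n!/s^(n+1), so L{t^4} = 24/s^5. Then L{3·t^4} = 3·24/s^5 = 72/s^5

Final answer: 72/s^5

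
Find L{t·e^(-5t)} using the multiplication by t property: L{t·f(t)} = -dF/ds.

Using L{t^n·e^(at)} = n!/(s-a)^(n+1), L{t·e^(-5t)} = 1/(s+5)^2

Final answer: 1/(s+5)^2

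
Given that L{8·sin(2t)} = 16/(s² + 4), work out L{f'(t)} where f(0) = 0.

L{f'(t)} = s·F(s) - f(0) = s·16/(s² + 4) - 0 = 16s/(s² + 4)

Final answer: 16s/(s² + 4)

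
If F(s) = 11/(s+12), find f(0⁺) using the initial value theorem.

f(0⁺) = lim_{s→∞} s·11/(s+12) = lim_{s→∞} 11s/(s+12) = 11

Final answer: 11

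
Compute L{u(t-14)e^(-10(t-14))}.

u(t-a)f(t-a) with f(t)=e^(-10t). L{e^(-10t)} = 1/(s+10). By time shift: e^(-14s)/(s+10)

Final answer: e^(-14s)/(s+10)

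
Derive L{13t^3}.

L{t^n} = n!/s^(n+1). So L{13t^3} = 13·3!/s^4 = 78/s^4

Final answer: 78/s^4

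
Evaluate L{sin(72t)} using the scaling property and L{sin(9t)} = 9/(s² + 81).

Using L{f(at)} = (1/a)F(s/a) with a=8: L{sin(72t)} = (1/8) · 9/((s/8)² + 81) = (1/8) · 9·64/(s² + 5184) = 72/(s² + 5184)

Final answer: 72/(s² + 5184)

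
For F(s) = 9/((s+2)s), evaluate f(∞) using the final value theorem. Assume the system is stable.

f(∞) = lim_{s→0} sF(s) = lim_{s→0} 9/(s+2) = 9/2

Final answer: 9/2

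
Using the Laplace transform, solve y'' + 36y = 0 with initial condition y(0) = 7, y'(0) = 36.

L{y''} + 36L{y} = 0. s²Y - 7s - 36 + 36Y = 0. Y(s² + 36) = 7s + 36. Y = (7s + 36)/(s² + 36). Inverting: y(t) = 7cos(6t) + 6sin(6t)

Final answer: y(t) = 7cos(6t) + 6sin(6t)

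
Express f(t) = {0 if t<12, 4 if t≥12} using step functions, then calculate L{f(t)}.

f(t) = 4·u(t-12). L{u(t-12)} = e^(-12s)/s, so L{f(t)} = 4·e^(-12s)/s

Final answer: 4·e^(-12s)/s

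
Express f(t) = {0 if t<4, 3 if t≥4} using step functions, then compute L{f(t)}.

f(t) = 3·u(t-4). L{u(t-4)} = e^(-4s)/s, so L{f(t)} = 3·e^(-4s)/s

Final answer: 3·e^(-4s)/s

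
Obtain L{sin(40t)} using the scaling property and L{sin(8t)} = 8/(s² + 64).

Using L{f(at)} = (1/a)F(s/a) with a=5: L{sin(40t)} = (1/5) · 8/((s/5)² + 64) = (1/5) · 8·25/(s² + 1600) = 40/(s² + 1600)

Final answer: 40/(s² + 1600)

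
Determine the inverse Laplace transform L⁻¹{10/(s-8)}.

L⁻¹{1/(s-a)} = e^(at), so L⁻¹{1/(s-8)} = e^(8t), and L⁻¹{10/(s-8)} = 10·e^(8t)

Final answer: 10·e^(8t)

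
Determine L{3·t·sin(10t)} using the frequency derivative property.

L{sin(10t)} = 10/(s² + 100). By L{t·f(t)} = -F'(s): -d/ds[10/(s² + 100)] = -(10)·(-2s)/(s² + 100)² = 20s/(s² + 100)². Then L{3·t·sin(10t)} = 3·20s/(s² + 100)² = 60s/(s² + 100)²

Final answer: 60s/(s² + 100)²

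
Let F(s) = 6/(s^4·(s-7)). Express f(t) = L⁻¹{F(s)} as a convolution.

6/(s^4·(s-7)) = (6/s^4)·(1/(s-7)) = L{t^3}·L{e^(7t)}. So f(t) = t^3*e^(7t) = ∫₀ᵗ τ^3·e^(7(t-τ)) dτ

Final answer: ∫₀ᵗ τ^3·e^(7(t-τ)) dτ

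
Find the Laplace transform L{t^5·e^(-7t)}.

L{t^n·e^(at)} = n!/(s-a)^(n+1), so L{t^5·e^(-7t)} = 120/(s+7)^6

Final answer: 120/(s+7)^6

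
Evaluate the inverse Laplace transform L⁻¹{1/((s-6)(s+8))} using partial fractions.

Decompose: A/(s-6) + B/(s+8). A = 1/14, B = -1/14. f(t) = (e^(6t) - e^(-8t))/14

Final answer: (e^(6t) - e^(-8t))/14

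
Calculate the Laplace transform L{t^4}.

L{t^n} = n!/s^(n+1), so L{t^4} = 24/s^5

Final answer: 24/s^5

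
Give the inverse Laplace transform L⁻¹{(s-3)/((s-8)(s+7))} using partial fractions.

Using partial fractions, f(t) = (5e^(8t) + 10e^(-7t))/15

Final answer: (5e^(8t) + 10e^(-7t))/15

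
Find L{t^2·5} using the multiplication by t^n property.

L{5} = 5/s. d^1/ds^1[1/s] = -1/s². d^2/ds^2[1/s] = 2/s^3. So L{t^2} = (-1)^{2}·2/s^3 = 2/s^3. Then L{t^2·5} = 5·2/s^3 = 10/s^3

Final answer: 10/s^3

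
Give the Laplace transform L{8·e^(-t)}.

L{e^(at)} = 1/(s-a), so L{e^(-t)} = 1/(s+1). Then L{8·e^(-t)} = 8/(s+1)

Final answer: 8/(s+1)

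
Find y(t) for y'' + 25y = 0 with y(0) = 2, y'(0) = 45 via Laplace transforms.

L{y''} + 25L{y} = 0. s²Y - 2s - 45 + 25Y = 0. Y(s² + 25) = 2s + 45. Y = (2s + 45)/(s² + 25). Inverting: y(t) = 2cos(5t) + 9sin(5t)

Final answer: y(t) = 2cos(5t) + 9sin(5t)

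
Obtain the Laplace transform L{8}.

L{8} = 8 · L{1} = 8/s

Final answer: 8/s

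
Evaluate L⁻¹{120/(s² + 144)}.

This is the form c·a/(s² + a²) with a = 12, c = 10. L⁻¹ = 10·sin(12t)

Final answer: 10·sin(12t)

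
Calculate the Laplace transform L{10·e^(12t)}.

L{e^(at)} = 1/(s-a), so L{e^(12t)} = 1/(s-12). Then L{10·e^(12t)} = 10/(s-12)

Final answer: 10/(s-12)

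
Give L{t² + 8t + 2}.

L{t² + 8t + 2} = 2/s³ + 8/s² + 2/s = 2/s³ + 8/s² + 2/s

Final answer: 2/s³ + 8/s² + 2/s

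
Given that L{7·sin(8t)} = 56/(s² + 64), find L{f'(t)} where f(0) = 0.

L{f'(t)} = s·F(s) - f(0) = s·56/(s² + 64) - 0 = 56s/(s² + 64)

Final answer: 56s/(s² + 64)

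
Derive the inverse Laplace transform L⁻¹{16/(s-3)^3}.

L⁻¹{n!/(s-a)^(n+1)} = t^n·e^(at) with n=2, a=3. So L⁻¹{2/(s-3)^3} = t^2·e^(3t), and L⁻¹{16/(s-3)^3} = (16/2)·t^2·e^(3t) = 8·t^2·e^(3t)

Final answer: 8·t^2·e^(3t)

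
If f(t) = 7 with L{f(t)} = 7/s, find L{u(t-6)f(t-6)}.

Time shift theorem: L{u(t-a)f(t-a)} = e^(-as)F(s). Here a=6, F(s) = 7/s, so L{u(t-6)f(t-6)} = e^(-6s)·7/s

Final answer: e^(-6s)·7/s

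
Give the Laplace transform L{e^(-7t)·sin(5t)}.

L{e^(at)·sin(ωt)} = ω/((s-a)² + ω²), so L{e^(-7t)·sin(5t)} = 5/((s+7)² + 25)

Final answer: 5/((s+7)² + 25)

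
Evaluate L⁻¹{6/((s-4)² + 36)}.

Form: b/((s-a)² + b²) → e^(at)sin(bt). With a=4, b=6

Final answer: e^(4t)·sin(6t)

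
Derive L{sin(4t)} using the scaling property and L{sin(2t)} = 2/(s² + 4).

Using L{f(at)} = (1/a)F(s/a) with a=2: L{sin(4t)} = (1/2) · 2/((s/2)² + 4) = (1/2) · 2·4/(s² + 16) = 4/(s² + 16)

Final answer: 4/(s² + 16)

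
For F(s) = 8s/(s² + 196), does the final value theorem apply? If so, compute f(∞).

The final value theorem requires all poles of sF(s) in the left half-plane. sF(s) = 8s²/(s² + 196) has poles at s = ±14i (imaginary axis). Theorem does NOT apply (oscillatory system).

Final answer: Not applicable (oscillatory)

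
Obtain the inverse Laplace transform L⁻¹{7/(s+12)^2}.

L⁻¹{n!/(s-a)^(n+1)} = t^n·e^(at) with n=1, a=-12. So L⁻¹{1/(s+12)^2} = t·e^(-12t), and L⁻¹{7/(s+12)^2} = (7/1)·t·e^(-12t) = 7·t·e^(-12t)

Final answer: 7·t·e^(-12t)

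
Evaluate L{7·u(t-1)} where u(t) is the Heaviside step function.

L{u(t-a)} = e^(-as)/s. Here a=1, so L{u(t-1)} = e^(-s)/s, and L{7·u(t-1)} = 7·e^(-s)/s

Final answer: 7·e^(-s)/s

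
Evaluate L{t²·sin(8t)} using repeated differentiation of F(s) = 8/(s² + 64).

F(s) = 8/(s² + 64). F'(s) = -16s/(s² + 64)². F''(s) = -16(64 - 3s²)/(s² + 64)³ = (48s² - 1024)/(s² + 64)³. So L{t²·sin(8t)} = (-1)² F''(s) = (48s² - 1024)/(s² + 64)³

Final answer: (48s² - 1024)/(s² + 64)³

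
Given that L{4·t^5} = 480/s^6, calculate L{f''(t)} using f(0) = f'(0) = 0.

L{f''(t)} = s²F(s) - sf(0) - f'(0) = s²·480/s^6 - 0 - 0 = 480/s^4

Final answer: 480/s^4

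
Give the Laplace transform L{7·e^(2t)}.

L{e^(at)} = 1/(s-a), so L{e^(2t)} = 1/(s-2). Then L{7·e^(2t)} = 7/(s-2)

Final answer: 7/(s-2)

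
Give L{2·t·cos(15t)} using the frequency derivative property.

L{cos(15t)} = s/(s² + 225). Derivative: d/ds[s/(s² + 225)] = [(s² + 225) - s·2s]/(s² + 225)² = (225 - s²)/(s² + 225)². So L{t·cos(15t)} = -F'(s) = (s² - 225)/(s² + 225)². Then L{2·t·cos(15t)} = 2·(s² - 225)/(s² + 225)²

Final answer: 2·(s² - 225)/(s² + 225)²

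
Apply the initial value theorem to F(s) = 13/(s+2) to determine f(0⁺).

f(0⁺) = lim_{s→∞} s·13/(s+2) = lim_{s→∞} 13s/(s+2) = 13

Final answer: 13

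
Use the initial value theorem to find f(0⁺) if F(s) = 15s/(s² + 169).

f(0⁺) = lim_{s→∞} s·15s/(s² + 169) = lim_{s→∞} 15s²/(s² + 169) = 15

Final answer: 15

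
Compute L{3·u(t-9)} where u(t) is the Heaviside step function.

L{u(t-a)} = e^(-as)/s. Here a=9, so L{u(t-9)} = e^(-9s)/s, and L{3·u(t-9)} = 3·e^(-9s)/s

Final answer: 3·e^(-9s)/s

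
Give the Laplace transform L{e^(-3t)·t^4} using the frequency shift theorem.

L{e^(at)·t^n} = n!/(s-a)^(n+1), so L{e^(-3t)·t^4} = 24/(s+3)^5

Final answer: 24/(s+3)^5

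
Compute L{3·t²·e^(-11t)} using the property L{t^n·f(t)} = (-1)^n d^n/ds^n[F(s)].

L{e^(-11t)} = 1/(s+11). d/ds[1/(s+11)] = -1/(s+11)². d²/ds²[1/(s+11)] = 2/(s+11)³. So L{t²·e^(-11t)} = (-1)² · 2/(s+11)³ = 2/(s+11)³. Then L{3·t²·e^(-11t)} = 3·2/(s+11)³ = 6/(s+11)³

Final answer: 6/(s+11)³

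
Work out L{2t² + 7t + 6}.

L{2t² + 7t + 6} = 2·2/s³ + 7/s² + 6/s = 4/s³ + 7/s² + 6/s

Final answer: 4/s³ + 7/s² + 6/s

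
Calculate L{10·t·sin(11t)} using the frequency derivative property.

L{sin(11t)} = 11/(s² + 121). By L{t·f(t)} = -F'(s): -d/ds[11/(s² + 121)] = -(11)·(-2s)/(s² + 121)² = 22s/(s² + 121)². Then L{10·t·sin(11t)} = 10·22s/(s² + 121)² = 220s/(s² + 121)²

Final answer: 220s/(s² + 121)²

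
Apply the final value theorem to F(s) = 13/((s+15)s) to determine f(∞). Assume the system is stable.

f(∞) = lim_{s→0} sF(s) = lim_{s→0} 13/(s+15) = 13/15

Final answer: 13/15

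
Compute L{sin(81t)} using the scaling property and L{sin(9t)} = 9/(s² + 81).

Using L{f(at)} = (1/a)F(s/a) with a=9: L{sin(81t)} = (1/9) · 9/((s/9)² + 81) = (1/9) · 9·81/(s² + 6561) = 81/(s² + 6561)

Final answer: 81/(s² + 6561)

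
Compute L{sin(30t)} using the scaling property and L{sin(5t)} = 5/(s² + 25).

Using L{f(at)} = (1/a)F(s/a) with a=6: L{sin(30t)} = (1/6) · 5/((s/6)² + 25) = (1/6) · 5·36/(s² + 900) = 30/(s² + 900)

Final answer: 30/(s² + 900)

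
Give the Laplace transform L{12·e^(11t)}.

L{e^(at)} = 1/(s-a), so L{e^(11t)} = 1/(s-11). Then L{12·e^(11t)} = 12/(s-11)

Final answer: 12/(s-11)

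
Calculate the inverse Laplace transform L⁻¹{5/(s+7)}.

L⁻¹{1/(s-a)} = e^(at), so L⁻¹{1/(s+7)} = e^(-7t), and L⁻¹{5/(s+7)} = 5·e^(-7t)

Final answer: 5·e^(-7t)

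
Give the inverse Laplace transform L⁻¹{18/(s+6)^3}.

L⁻¹{n!/(s-a)^(n+1)} = t^n·e^(at) with n=2, a=-6. So L⁻¹{2/(s+6)^3} = t^2·e^(-6t), and L⁻¹{18/(s+6)^3} = (18/2)·t^2·e^(-6t) = 9·t^2·e^(-6t)

Final answer: 9·t^2·e^(-6t)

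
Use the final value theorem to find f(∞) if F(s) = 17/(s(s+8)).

f(∞) = lim_{s→0} s·17/(s(s+8)) = lim_{s→0} 17/(s+8) = 17/8 = 17/8

Final answer: 17/8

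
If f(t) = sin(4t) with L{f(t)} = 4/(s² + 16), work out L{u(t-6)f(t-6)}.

Time shift theorem: L{u(t-a)f(t-a)} = e^(-as)F(s). Here a=6, F(s) = 4/(s² + 16), so L{u(t-6)f(t-6)} = e^(-6s)·4/(s² + 16)

Final answer: e^(-6s)·4/(s² + 16)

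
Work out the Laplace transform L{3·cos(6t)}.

L{cos(ωt)} = s/(s² + ω²), so L{cos(6t)} = s/(s² + 36). Then L{3·cos(6t)} = 3·s/(s² + 36) = 3s/(s² + 36)

Final answer: 3s/(s² + 36)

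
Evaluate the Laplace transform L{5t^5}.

L{5t^5} = 5 · L{t^5} = 5 · 120/s^6 = 600/s^6

Final answer: 600/s^6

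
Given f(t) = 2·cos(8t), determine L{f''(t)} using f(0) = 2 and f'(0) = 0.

F(s) = 2s/(s² + 64). L{f''(t)} = s²F(s) - sf(0) - f'(0) = 2s³/(s² + 64) - 2s = (2s³ - 2s(s² + 64))/(s² + 64) = -128s/(s² + 64)

Final answer: -128s/(s² + 64)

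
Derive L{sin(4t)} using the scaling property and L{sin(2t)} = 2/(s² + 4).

Using L{f(at)} = (1/a)F(s/a) with a=2: L{sin(4t)} = (1/2) · 2/((s/2)² + 4) = (1/2) · 2·4/(s² + 16) = 4/(s² + 16)

Final answer: 4/(s² + 16)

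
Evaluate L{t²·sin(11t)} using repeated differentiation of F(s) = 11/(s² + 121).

F(s) = 11/(s² + 121). F'(s) = -22s/(s² + 121)². F''(s) = -22(121 - 3s²)/(s² + 121)³ = (66s² - 2662)/(s² + 121)³. So L{t²·sin(11t)} = (-1)² F''(s) = (66s² - 2662)/(s² + 121)³

Final answer: (66s² - 2662)/(s² + 121)³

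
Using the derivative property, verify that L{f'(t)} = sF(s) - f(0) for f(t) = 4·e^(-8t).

f'(t) = -32e^(-8t). Direct: L{f'(t)} = -32/(s+8). Property: s·4/(s+8) - 4 = (4s - 4(s+8))/(s+8) = -32/(s+8). ✓

Final answer: -32/(s+8)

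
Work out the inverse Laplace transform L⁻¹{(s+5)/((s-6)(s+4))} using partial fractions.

Using partial fractions, f(t) = (11e^(6t) - e^(-4t))/10

Final answer: (11e^(6t) - e^(-4t))/10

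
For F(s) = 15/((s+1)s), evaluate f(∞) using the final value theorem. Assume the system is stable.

f(∞) = lim_{s→0} sF(s) = lim_{s→0} 15/(s+1) = 15

Final answer: 15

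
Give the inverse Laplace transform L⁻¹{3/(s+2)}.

L⁻¹{1/(s-a)} = e^(at), so L⁻¹{1/(s+2)} = e^(-2t), and L⁻¹{3/(s+2)} = 3·e^(-2t)

Final answer: 3·e^(-2t)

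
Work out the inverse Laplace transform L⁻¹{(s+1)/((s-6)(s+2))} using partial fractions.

Using partial fractions, f(t) = (7e^(6t) + e^(-2t))/8

Final answer: (7e^(6t) + e^(-2t))/8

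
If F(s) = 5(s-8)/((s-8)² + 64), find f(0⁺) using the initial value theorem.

f(0⁺) = lim_{s→∞} sF(s) = lim_{s→∞} 5s(s-8)/((s-8)² + 64) = 5

Final answer: 5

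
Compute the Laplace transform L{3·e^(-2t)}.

L{e^(at)} = 1/(s-a), so L{e^(-2t)} = 1/(s+2). Then L{3·e^(-2t)} = 3/(s+2)

Final answer: 3/(s+2)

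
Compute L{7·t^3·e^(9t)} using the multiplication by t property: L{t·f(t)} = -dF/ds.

Using L{t^n·e^(at)} = n!/(s-a)^(n+1), L{t^3·e^(9t)} = 6/(s-9)^4, so L{7·t^3·e^(9t)} = 7·6/(s-9)^4 = 42/(s-9)^4

Final answer: 42/(s-9)^4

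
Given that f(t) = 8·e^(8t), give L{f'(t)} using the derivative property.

f(0) = 8, F(s) = 8/(s-8). L{f'(t)} = s·F(s) - f(0) = 8s/(s-8) - 8 = (8s - 8(s-8))/(s-8) = 64/(s-8)

Final answer: 64/(s-8)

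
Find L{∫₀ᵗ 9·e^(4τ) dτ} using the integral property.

L{∫₀ᵗ f(τ)dτ} = F(s)/s with F(s) = 9/(s-4), so L{∫₀ᵗ 9·e^(4τ) dτ} = 9/(s(s-4))

Final answer: 9/(s(s-4))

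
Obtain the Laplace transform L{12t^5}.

L{12t^5} = 12 · L{t^5} = 12 · 120/s^6 = 1440/s^6

Final answer: 1440/s^6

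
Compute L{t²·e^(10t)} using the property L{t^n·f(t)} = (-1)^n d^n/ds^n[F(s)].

L{e^(10t)} = 1/(s-10). d/ds[1/(s-10)] = -1/(s-10)². d²/ds²[1/(s-10)] = 2/(s-10)³. So L{t²·e^(10t)} = (-1)² · 2/(s-10)³ = 2/(s-10)³

Final answer: 2/(s-10)³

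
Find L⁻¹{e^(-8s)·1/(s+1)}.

L⁻¹{1/(s+1)} = e^(-t). By the time shift theorem, L⁻¹{e^(-as)F(s)} = u(t-a)f(t-a) with a=8, so L⁻¹{e^(-8s)·1/(s+1)} = u(t-8)·e^(-(t-8))

Final answer: u(t-8)·e^(-(t-8))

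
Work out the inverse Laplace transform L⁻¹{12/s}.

L⁻¹{c/s} = c, so L⁻¹{12/s} = 12

Final answer: 12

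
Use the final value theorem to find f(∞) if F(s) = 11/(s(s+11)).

f(∞) = lim_{s→0} s·11/(s(s+11)) = lim_{s→0} 11/(s+11) = 11/11 = 1

Final answer: 1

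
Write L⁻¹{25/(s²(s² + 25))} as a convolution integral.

25/(s²(s² + 25)) = (1/s²)·(25/(s² + 25)) = L{t}·L{5·sin(5t)}. So f(t) = t*(5·sin(5t)) = ∫₀ᵗ 5τ·sin(5(t-τ)) dτ

Final answer: ∫₀ᵗ 5τ·sin(5(t-τ)) dτ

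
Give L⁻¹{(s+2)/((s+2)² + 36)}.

Using frequency shift: L⁻¹{(s-a)/((s-a)² + b²)} = e^(at)cos(bt). Here a=-2, b=6

Final answer: e^(-2t)·cos(6t)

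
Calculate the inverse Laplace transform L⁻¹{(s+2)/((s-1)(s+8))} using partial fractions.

Using partial fractions, f(t) = (3e^t + 6e^(-8t))/9

Final answer: (3e^t + 6e^(-8t))/9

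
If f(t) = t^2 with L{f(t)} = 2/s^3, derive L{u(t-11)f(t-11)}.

Time shift theorem: L{u(t-a)f(t-a)} = e^(-as)F(s). Here a=11, F(s) = 2/s^3, so L{u(t-11)f(t-11)} = e^(-11s)·2/s^3

Final answer: e^(-11s)·2/s^3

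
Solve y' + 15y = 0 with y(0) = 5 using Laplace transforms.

L{y'} + 15L{y} = 0. sY - 5 + 15Y = 0. Y(s+15) = 5. Y = 5/(s+15)

Final answer: y(t) = 5e^(-15t)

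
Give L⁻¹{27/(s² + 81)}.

This is the form c·a/(s² + a²) with a = 9, c = 3. L⁻¹ = 3·sin(9t)

Final answer: 3·sin(9t)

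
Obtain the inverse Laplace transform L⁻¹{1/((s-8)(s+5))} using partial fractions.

Decompose: A/(s-8) + B/(s+5). A = 1/13, B = -1/13. f(t) = (e^(8t) - e^(-5t))/13

Final answer: (e^(8t) - e^(-5t))/13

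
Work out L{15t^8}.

L{t^n} = n!/s^(n+1). So L{15t^8} = 15·8!/s^9 = 604800/s^9

Final answer: 604800/s^9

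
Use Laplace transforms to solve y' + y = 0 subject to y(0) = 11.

L{y'} + L{y} = 0. sY - 11 + Y = 0. Y(s+1) = 11. Y = 11/(s+1)

Final answer: y(t) = 11e^(-t)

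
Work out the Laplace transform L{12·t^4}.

L{t^n} = n!/s^(n+1), so L{t^4} = 24/s^5. Then L{12·t^4} = 12·24/s^5 = 288/s^5

Final answer: 288/s^5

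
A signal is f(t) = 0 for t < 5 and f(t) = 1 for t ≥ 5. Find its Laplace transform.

f(t) = u(t-5). L{u(t-5)} = e^(-5s)/s, so L{f(t)} = e^(-5s)/s

Final answer: e^(-5s)/s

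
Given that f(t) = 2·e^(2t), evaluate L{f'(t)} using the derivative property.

f(0) = 2, F(s) = 2/(s-2). L{f'(t)} = s·F(s) - f(0) = 2s/(s-2) - 2 = (2s - 2(s-2))/(s-2) = 4/(s-2)

Final answer: 4/(s-2)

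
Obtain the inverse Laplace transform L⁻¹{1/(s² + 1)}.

L⁻¹{1/(s² + 1)} = sin(t)

Final answer: sin(t)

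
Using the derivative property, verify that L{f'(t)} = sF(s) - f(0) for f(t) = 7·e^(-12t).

f'(t) = -84e^(-12t). Direct: L{f'(t)} = -84/(s+12). Property: s·7/(s+12) - 7 = (7s - 7(s+12))/(s+12) = -84/(s+12). ✓

Final answer: -84/(s+12)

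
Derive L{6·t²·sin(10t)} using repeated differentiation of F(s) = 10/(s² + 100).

F(s) = 10/(s² + 100). F'(s) = -20s/(s² + 100)². F''(s) = -20(100 - 3s²)/(s² + 100)³ = (60s² - 2000)/(s² + 100)³. So L{t²·sin(10t)} = (-1)² F''(s) = (60s² - 2000)/(s² + 100)³. Then L{6·t²·sin(10t)} = 6·(60s² - 2000)/(s² + 100)³ = (360s² - 12000)/(s² + 100)³

Final answer: (360s² - 12000)/(s² + 100)³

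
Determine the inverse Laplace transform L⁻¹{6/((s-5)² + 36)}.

Using frequency shift, L⁻¹{6/((s-5)² + 36)} = e^(5t)·sin(6t)

Final answer: e^(5t)·sin(6t)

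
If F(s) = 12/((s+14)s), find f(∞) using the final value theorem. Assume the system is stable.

f(∞) = lim_{s→0} sF(s) = lim_{s→0} 12/(s+14) = 6/7

Final answer: 6/7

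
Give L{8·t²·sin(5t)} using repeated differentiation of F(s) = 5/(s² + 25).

F(s) = 5/(s² + 25). F'(s) = -10s/(s² + 25)². F''(s) = -10(25 - 3s²)/(s² + 25)³ = (30s² - 250)/(s² + 25)³. So L{t²·sin(5t)} = (-1)² F''(s) = (30s² - 250)/(s² + 25)³. Then L{8·t²·sin(5t)} = 8·(30s² - 250)/(s² + 25)³ = (240s² - 2000)/(s² + 25)³

Final answer: (240s² - 2000)/(s² + 25)³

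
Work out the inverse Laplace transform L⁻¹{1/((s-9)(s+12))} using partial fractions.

Decompose: A/(s-9) + B/(s+12). A = 1/21, B = -1/21. f(t) = (e^(9t) - e^(-12t))/21

Final answer: (e^(9t) - e^(-12t))/21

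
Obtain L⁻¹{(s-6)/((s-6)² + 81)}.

Using frequency shift: L⁻¹{(s-a)/((s-a)² + b²)} = e^(at)cos(bt). Here a=6, b=9

Final answer: e^(6t)·cos(9t)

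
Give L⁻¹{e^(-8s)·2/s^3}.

L⁻¹{2/s^3} = t^2. By the time shift theorem, L⁻¹{e^(-as)F(s)} = u(t-a)f(t-a) with a=8, so L⁻¹{e^(-8s)·2/s^3} = u(t-8)·(t-8)^2

Final answer: u(t-8)·(t-8)^2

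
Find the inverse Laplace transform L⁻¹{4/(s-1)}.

L⁻¹{1/(s-a)} = e^(at), so L⁻¹{1/(s-1)} = e^t, and L⁻¹{4/(s-1)} = 4·e^t

Final answer: 4·e^t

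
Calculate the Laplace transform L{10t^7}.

L{10t^7} = 10 · L{t^7} = 10 · 5040/s^8 = 50400/s^8

Final answer: 50400/s^8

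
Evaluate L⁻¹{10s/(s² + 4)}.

This is the form c·s/(s² + a²) with a = 2, c = 10. L⁻¹ = 10·cos(2t)

Final answer: 10·cos(2t)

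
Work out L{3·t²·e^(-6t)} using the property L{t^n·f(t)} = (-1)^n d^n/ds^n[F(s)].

L{e^(-6t)} = 1/(s+6). d/ds[1/(s+6)] = -1/(s+6)². d²/ds²[1/(s+6)] = 2/(s+6)³. So L{t²·e^(-6t)} = (-1)² · 2/(s+6)³ = 2/(s+6)³. Then L{3·t²·e^(-6t)} = 3·2/(s+6)³ = 6/(s+6)³

Final answer: 6/(s+6)³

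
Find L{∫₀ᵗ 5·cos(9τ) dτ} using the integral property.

L{∫₀ᵗ f(τ)dτ} = F(s)/s with F(s) = 5s/(s² + 81), so the result is (5s/(s² + 81))/s = 5/(s² + 81)

Final answer: 5/(s² + 81)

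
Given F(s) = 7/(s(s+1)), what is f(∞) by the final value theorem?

f(∞) = lim_{s→0} s·7/(s(s+1)) = lim_{s→0} 7/(s+1) = 7/1 = 7

Final answer: 7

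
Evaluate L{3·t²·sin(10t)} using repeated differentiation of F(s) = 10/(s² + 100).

F(s) = 10/(s² + 100). F'(s) = -20s/(s² + 100)². F''(s) = -20(100 - 3s²)/(s² + 100)³ = (60s² - 2000)/(s² + 100)³. So L{t²·sin(10t)} = (-1)² F''(s) = (60s² - 2000)/(s² + 100)³. Then L{3·t²·sin(10t)} = 3·(60s² - 2000)/(s² + 100)³ = (180s² - 6000)/(s² + 100)³

Final answer: (180s² - 6000)/(s² + 100)³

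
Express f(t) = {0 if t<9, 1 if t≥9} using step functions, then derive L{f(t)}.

f(t) = u(t-9). L{u(t-9)} = e^(-9s)/s, so L{f(t)} = e^(-9s)/s

Final answer: e^(-9s)/s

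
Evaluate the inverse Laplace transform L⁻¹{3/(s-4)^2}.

L⁻¹{n!/(s-a)^(n+1)} = t^n·e^(at) with n=1, a=4. So L⁻¹{1/(s-4)^2} = t·e^(4t), and L⁻¹{3/(s-4)^2} = (3/1)·t·e^(4t) = 3·t·e^(4t)

Final answer: 3·t·e^(4t)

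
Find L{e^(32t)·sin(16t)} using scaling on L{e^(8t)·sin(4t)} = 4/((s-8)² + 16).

Scaling with a=4: L{e^(32t)·sin(16t)} = (1/4) · 4/((s/4-8)² + 16). Simplifying: 16/((s-32)² + 256)

Final answer: 16/((s-32)² + 256)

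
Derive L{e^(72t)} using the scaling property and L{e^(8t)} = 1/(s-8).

Using L{f(at)} = (1/a)F(s/a) with a=9 and f(t) = e^(8t): L{e^(72t)} = (1/9) · 1/((s/9)-8) = (1/9) · 9/(s-72) = 1/(s-72)

Final answer: 1/(s-72)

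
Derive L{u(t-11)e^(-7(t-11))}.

u(t-a)f(t-a) with f(t)=e^(-7t). L{e^(-7t)} = 1/(s+7). By time shift: e^(-11s)/(s+7)

Final answer: e^(-11s)/(s+7)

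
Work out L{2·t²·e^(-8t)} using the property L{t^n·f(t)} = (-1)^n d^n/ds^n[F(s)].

L{e^(-8t)} = 1/(s+8). d/ds[1/(s+8)] = -1/(s+8)². d²/ds²[1/(s+8)] = 2/(s+8)³. So L{t²·e^(-8t)} = (-1)² · 2/(s+8)³ = 2/(s+8)³. Then L{2·t²·e^(-8t)} = 2·2/(s+8)³ = 4/(s+8)³

Final answer: 4/(s+8)³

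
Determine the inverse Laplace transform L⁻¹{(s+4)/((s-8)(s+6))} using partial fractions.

Using partial fractions, f(t) = (12e^(8t) + 2e^(-6t))/14

Final answer: (12e^(8t) + 2e^(-6t))/14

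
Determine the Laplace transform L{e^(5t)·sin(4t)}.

L{e^(at)·sin(ωt)} = ω/((s-a)² + ω²), so L{e^(5t)·sin(4t)} = 4/((s-5)² + 16)

Final answer: 4/((s-5)² + 16)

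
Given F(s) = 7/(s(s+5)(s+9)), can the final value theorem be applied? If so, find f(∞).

Poles of sF(s) = 7/((s+5)(s+9)) are at s = -5 and s = -9, both in the left half-plane. Theorem applies. f(∞) = lim_{s→0} sF(s) = 7/(5·9) = 7/45

Final answer: 7/45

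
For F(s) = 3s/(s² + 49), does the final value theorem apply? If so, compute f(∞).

The final value theorem requires all poles of sF(s) in the left half-plane. sF(s) = 3s²/(s² + 49) has poles at s = ±7i (imaginary axis). Theorem does NOT apply (oscillatory system).

Final answer: Not applicable (oscillatory)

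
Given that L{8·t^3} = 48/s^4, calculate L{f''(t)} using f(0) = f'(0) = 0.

L{f''(t)} = s²F(s) - sf(0) - f'(0) = s²·48/s^4 - 0 - 0 = 48/s^2

Final answer: 48/s^2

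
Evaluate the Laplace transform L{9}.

L{9} = 9 · L{1} = 9/s

Final answer: 9/s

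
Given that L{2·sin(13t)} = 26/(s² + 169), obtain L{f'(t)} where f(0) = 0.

L{f'(t)} = s·F(s) - f(0) = s·26/(s² + 169) - 0 = 26s/(s² + 169)

Final answer: 26s/(s² + 169)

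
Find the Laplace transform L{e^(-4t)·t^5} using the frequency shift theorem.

L{e^(at)·t^n} = n!/(s-a)^(n+1), so L{e^(-4t)·t^5} = 120/(s+4)^6

Final answer: 120/(s+4)^6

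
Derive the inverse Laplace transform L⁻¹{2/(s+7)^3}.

L⁻¹{n!/(s-a)^(n+1)} = t^n·e^(at) with n=2, a=-7. So L⁻¹{2/(s+7)^3} = t^2·e^(-7t)

Final answer: t^2·e^(-7t)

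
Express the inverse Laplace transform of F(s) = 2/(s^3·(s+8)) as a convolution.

2/(s^3·(s+8)) = (2/s^3)·(1/(s+8)) = L{t^2}·L{e^(-8t)}. So f(t) = t^2*e^(-8t) = ∫₀ᵗ τ^2·e^(-8(t-τ)) dτ

Final answer: ∫₀ᵗ τ^2·e^(-8(t-τ)) dτ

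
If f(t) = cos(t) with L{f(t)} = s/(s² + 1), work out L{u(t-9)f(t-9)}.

Time shift theorem: L{u(t-a)f(t-a)} = e^(-as)F(s). Here a=9, F(s) = s/(s² + 1), so L{u(t-9)f(t-9)} = e^(-9s)·s/(s² + 1)

Final answer: e^(-9s)·s/(s² + 1)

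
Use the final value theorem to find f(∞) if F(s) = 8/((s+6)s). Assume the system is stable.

f(∞) = lim_{s→0} sF(s) = lim_{s→0} 8/(s+6) = 4/3

Final answer: 4/3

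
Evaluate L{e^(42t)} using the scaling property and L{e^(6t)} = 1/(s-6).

Using L{f(at)} = (1/a)F(s/a) with a=7 and f(t) = e^(6t): L{e^(42t)} = (1/7) · 1/((s/7)-6) = (1/7) · 7/(s-42) = 1/(s-42)

Final answer: 1/(s-42)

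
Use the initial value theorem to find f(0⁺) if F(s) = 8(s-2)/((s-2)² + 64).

f(0⁺) = lim_{s→∞} sF(s) = lim_{s→∞} 8s(s-2)/((s-2)² + 64) = 8

Final answer: 8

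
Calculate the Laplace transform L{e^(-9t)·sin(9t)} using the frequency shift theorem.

Frequency shift: L{e^(at)f(t)} = F(s-a). L{e^(-9t)·sin(9t)} = 9/((s+9)² + 81)

Final answer: 9/((s+9)² + 81)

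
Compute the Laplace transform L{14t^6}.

L{14t^6} = 14 · L{t^6} = 14 · 720/s^7 = 10080/s^7

Final answer: 10080/s^7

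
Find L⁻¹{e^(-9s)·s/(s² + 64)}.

L⁻¹{s/(s² + 64)} = cos(8t). By the time shift theorem, L⁻¹{e^(-as)F(s)} = u(t-a)f(t-a) with a=9, so L⁻¹{e^(-9s)·s/(s² + 64)} = u(t-9)·cos(8(t-9))

Final answer: u(t-9)·cos(8(t-9))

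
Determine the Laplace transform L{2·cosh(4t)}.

L{cosh(ωt)} = s/(s² - ω²), so L{cosh(4t)} = s/(s² - 16). Then L{2·cosh(4t)} = 2·s/(s² - 16) = 2s/(s² - 16)

Final answer: 2s/(s² - 16)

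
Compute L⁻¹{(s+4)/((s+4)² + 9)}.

Using frequency shift: L⁻¹{(s-a)/((s-a)² + b²)} = e^(at)cos(bt). Here a=-4, b=3

Final answer: e^(-4t)·cos(3t)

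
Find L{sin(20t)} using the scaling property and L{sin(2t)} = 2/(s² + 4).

Using L{f(at)} = (1/a)F(s/a) with a=10: L{sin(20t)} = (1/10) · 2/((s/10)² + 4) = (1/10) · 2·100/(s² + 400) = 20/(s² + 400)

Final answer: 20/(s² + 400)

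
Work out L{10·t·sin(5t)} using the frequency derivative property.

L{sin(5t)} = 5/(s² + 25). By L{t·f(t)} = -F'(s): -d/ds[5/(s² + 25)] = -(5)·(-2s)/(s² + 25)² = 10s/(s² + 25)². Then L{10·t·sin(5t)} = 10·10s/(s² + 25)² = 100s/(s² + 25)²

Final answer: 100s/(s² + 25)²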